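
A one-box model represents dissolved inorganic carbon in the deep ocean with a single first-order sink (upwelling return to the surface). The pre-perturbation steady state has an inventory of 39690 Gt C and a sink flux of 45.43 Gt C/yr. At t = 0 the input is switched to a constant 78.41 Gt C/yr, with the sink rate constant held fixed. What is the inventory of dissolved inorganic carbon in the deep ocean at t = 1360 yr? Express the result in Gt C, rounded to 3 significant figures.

Residence time τ = M₀/F₀ = 873.7 yr. The eventual steady state is M_∞ = M₀·(F₁/F₀) = 39690 × 78.41/45.43 = 68503 Gt C.
The anomaly ΔM(t) = M(t) − M_∞ decays as ΔM₀·e^(−t/τ) with ΔM₀ = 39690 − 68503 = −28810 Gt C.
At t = 1360 yr, e^(−t/τ) = e^(−1.557) = 0.2108, so ΔM = −6075 Gt C and M = 68503 − 6075 = 62428 Gt C.

62400 Gt C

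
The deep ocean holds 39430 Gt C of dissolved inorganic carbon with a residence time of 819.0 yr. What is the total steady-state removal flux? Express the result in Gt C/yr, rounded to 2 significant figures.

F = M / τ = 39430 / 819.0 = 48.14 Gt C/yr.

48 Gt C/yr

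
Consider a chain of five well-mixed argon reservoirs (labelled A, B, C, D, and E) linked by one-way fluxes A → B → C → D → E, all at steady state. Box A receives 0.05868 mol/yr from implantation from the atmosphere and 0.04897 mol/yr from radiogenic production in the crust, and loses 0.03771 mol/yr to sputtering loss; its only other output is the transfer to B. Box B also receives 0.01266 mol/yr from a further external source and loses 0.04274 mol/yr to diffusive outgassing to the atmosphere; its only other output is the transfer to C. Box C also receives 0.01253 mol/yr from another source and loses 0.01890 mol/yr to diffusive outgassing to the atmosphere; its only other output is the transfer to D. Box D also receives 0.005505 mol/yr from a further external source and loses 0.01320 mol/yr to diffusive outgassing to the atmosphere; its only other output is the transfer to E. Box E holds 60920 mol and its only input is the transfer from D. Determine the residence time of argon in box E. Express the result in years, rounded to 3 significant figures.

2.36×10^6 yr

Box A: F(A→B) = (0.05868 + 0.04897) − 0.03771 = 0.069940 mol/yr.
Box B: F(B→C) = (0.069940 + 0.01266) − 0.04274 = 0.039860 mol/yr.
Box C: F(C→D) = (0.039860 + 0.01253) − 0.01890 = 0.033490 mol/yr.
Box D: F(D→E) = (0.033490 + 0.005505) − 0.01320 = 0.025795 mol/yr.
Box E throughput = its input = 0.025795 mol/yr; τ = 60920 / 0.025795 = 2.362×10^6 yr.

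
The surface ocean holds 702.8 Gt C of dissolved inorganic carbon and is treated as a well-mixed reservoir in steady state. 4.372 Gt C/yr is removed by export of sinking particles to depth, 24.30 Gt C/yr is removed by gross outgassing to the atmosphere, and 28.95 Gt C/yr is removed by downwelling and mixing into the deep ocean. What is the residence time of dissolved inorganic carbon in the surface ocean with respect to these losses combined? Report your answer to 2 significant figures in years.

Total removal = 4.372 + 24.30 + 28.95 = 57.622 Gt C/yr.
τ = M / ΣF_out = 702.8 / 57.622 = 12.20 yr.

12 yr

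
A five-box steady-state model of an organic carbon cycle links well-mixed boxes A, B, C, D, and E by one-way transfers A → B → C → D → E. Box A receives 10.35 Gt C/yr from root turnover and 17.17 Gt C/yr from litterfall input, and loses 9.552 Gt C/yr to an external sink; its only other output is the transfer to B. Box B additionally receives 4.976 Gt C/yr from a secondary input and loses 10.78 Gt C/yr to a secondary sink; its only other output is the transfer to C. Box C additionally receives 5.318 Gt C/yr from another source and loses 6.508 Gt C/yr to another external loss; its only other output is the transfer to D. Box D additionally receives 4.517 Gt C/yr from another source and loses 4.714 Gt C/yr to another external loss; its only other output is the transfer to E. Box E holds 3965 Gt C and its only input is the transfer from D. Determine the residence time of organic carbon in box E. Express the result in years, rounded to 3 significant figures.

Box A: F(A→B) = (10.35 + 17.17) − 9.552 = 17.968 Gt C/yr.
Box B: F(B→C) = (17.968 + 4.976) − 10.78 = 12.164 Gt C/yr.
Box C: F(C→D) = (12.164 + 5.318) − 6.508 = 10.974 Gt C/yr.
Box D: F(D→E) = (10.974 + 4.517) − 4.714 = 10.777 Gt C/yr.
Box E throughput = its input = 10.777 Gt C/yr; τ = 3965 / 10.777 = 367.9 yr.

368 yr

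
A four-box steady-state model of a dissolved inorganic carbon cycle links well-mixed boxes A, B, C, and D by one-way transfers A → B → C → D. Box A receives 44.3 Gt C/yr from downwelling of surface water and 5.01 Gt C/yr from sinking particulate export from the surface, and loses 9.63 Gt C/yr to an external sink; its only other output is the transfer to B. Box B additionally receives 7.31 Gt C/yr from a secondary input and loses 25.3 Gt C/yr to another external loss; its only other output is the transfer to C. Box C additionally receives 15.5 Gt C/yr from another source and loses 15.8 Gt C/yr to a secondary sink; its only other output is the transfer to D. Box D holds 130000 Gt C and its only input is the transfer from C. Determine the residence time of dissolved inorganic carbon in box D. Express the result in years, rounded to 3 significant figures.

6080 yr

Box A: F(A→B) = (44.3 + 5.01) − 9.63 = 39.680 Gt C/yr.
Box B: F(B→C) = (39.680 + 7.31) − 25.3 = 21.690 Gt C/yr.
Box C: F(C→D) = (21.690 + 15.5) − 15.8 = 21.390 Gt C/yr.
Box D throughput = its input = 21.390 Gt C/yr; τ = 130000 / 21.390 = 6078 yr.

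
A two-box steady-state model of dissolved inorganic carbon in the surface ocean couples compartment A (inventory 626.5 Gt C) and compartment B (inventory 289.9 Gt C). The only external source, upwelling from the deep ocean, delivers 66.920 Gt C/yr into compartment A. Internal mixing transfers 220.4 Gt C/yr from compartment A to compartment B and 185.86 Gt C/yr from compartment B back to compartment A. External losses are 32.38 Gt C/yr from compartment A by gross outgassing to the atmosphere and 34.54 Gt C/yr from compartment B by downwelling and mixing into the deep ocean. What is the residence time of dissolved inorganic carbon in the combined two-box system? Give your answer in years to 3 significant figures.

Treat the two boxes together as one reservoir: the mixing fluxes between them are internal recycling, so τ = ΣM / Σ(external losses).
M_total = 626.5 + 289.9 = 916.40 Gt C.
ΣF_external_out = 32.38 + 34.54 = 66.920 Gt C/yr.
τ = M_total / ΣF_ext = 916.40 / 66.920 = 13.69 yr.

13.7 yr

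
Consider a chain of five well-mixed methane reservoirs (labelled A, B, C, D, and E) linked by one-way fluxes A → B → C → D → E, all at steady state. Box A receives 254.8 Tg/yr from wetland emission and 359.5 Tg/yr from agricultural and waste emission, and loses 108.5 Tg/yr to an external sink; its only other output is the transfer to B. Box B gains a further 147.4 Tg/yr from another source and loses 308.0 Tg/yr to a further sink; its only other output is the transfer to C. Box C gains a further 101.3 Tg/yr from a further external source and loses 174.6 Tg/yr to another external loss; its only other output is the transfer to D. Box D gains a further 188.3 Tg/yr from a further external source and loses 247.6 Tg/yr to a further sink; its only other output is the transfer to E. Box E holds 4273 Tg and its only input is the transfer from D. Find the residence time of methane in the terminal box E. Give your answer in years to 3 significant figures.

20.1 yr

Box A: F(A→B) = (254.8 + 359.5) − 108.5 = 505.80 Tg/yr.
Box B: F(B→C) = (505.80 + 147.4) − 308.0 = 345.20 Tg/yr.
Box C: F(C→D) = (345.20 + 101.3) − 174.6 = 271.90 Tg/yr.
Box D: F(D→E) = (271.90 + 188.3) − 247.6 = 212.60 Tg/yr.
Box E throughput = its input = 212.60 Tg/yr; τ = 4273 / 212.60 = 20.10 yr.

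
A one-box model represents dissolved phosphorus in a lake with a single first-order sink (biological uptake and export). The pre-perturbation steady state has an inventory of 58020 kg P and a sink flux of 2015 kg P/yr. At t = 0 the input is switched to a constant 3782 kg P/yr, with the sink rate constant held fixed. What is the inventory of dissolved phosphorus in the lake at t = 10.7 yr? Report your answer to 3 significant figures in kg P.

73800 kg P

τ = M₀/F₀ = 58020/2015 = 28.79 yr; rate constant k = 1/τ.
New steady state M_∞ = F₁/k = F₁·τ = 3782 × 28.79 = 108900 kg P.
M(t) = M_∞ + (M₀ − M_∞)·e^(−t/τ); t/τ = 10.7/28.79 = 0.3716, so e^(−t/τ) = 0.6896.
M(t) = 108900 − 50880 × 0.6896 = 73811 kg P.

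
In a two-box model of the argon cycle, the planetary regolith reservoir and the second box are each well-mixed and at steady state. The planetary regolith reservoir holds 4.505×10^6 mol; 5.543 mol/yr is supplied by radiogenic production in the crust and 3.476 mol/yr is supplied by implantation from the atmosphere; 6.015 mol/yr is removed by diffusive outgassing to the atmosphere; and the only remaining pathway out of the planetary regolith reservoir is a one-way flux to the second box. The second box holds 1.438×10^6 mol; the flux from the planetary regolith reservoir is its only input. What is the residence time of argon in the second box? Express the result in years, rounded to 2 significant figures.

480000 yr

Balance the planetary regolith reservoir: ΣF_in = 5.543 + 3.476 = 9.0190 mol/yr.
Flux to the second box = ΣF_in − (6.015) = 3.0040 mol/yr.
At steady state the output of the second box equals its input, 3.0040 mol/yr.
τ = M / F = 1.438×10^6 / 3.0040 = 478700 yr.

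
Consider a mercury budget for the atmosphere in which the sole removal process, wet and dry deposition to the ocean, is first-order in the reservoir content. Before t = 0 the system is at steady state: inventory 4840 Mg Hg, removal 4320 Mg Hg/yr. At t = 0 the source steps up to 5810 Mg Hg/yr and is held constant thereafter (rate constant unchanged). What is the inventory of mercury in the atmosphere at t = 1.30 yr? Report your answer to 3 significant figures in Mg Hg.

The sink rate constant is k = F₀/M₀ = 4320/4840 = 0.8926 yr⁻¹.
Solving dM/dt = F₁ − kM with M(0) = M₀ gives M(t) = F₁/k + (M₀ − F₁/k)·e^(−kt).
F₁/k = 5810/0.8926 = 6509.4 Mg Hg; kt = 0.8926 × 1.30 = 1.160, e^(−kt) = 0.3134.
M(1.30) = 6509.4 + (4840 − 6509.4) × 0.3134 = 6509.4 − 523.1 = 5986.2 Mg Hg.

5990 Mg Hg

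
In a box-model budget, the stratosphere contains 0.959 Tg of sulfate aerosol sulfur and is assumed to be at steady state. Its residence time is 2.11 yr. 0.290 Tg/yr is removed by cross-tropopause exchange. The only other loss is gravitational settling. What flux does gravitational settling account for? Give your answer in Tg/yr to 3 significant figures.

Total removal F = M/τ = 0.959 / 2.11 = 0.4545 Tg/yr.
Gravitational settling = F − (0.290) = 0.4545 − 0.2900 = 0.1645 Tg/yr.

0.165 Tg/yr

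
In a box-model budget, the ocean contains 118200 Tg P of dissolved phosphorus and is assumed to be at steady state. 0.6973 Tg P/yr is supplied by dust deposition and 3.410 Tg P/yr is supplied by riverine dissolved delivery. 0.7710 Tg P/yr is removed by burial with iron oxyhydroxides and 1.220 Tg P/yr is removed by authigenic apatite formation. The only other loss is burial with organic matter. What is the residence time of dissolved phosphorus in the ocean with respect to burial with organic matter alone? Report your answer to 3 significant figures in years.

55900 yr

At steady state ΣF_in = ΣF_out.
ΣF_in = 0.6973 + 3.410 = 4.1073 Tg P/yr.
Burial with organic matter flux = ΣF_in − (0.7710 + 1.220) = 4.1073 − 1.991 = 2.116 Tg P/yr.
τ = M / F = 118200 / 2.116 = 55850 yr.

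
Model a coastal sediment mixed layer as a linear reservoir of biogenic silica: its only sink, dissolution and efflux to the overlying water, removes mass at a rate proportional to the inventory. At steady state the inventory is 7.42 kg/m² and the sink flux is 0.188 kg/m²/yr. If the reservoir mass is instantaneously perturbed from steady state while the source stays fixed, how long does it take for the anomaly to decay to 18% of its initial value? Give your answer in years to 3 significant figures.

For a linear reservoir the anomaly decays as exp(−t/τ) with τ = M/F = 7.42/0.188 = 39.47 yr.
exp(−t/τ) = 0.18 ⇒ t = −τ ln(0.18) = 39.47 × 1.715 = 67.68 yr.

67.7 yr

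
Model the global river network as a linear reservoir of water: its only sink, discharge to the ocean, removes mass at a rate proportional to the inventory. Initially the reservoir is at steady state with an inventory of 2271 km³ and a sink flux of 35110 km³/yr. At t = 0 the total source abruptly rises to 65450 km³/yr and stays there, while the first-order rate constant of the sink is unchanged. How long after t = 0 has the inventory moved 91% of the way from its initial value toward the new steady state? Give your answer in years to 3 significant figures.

τ = M₀/F₀ = 2271/35110 = 0.06468 yr.
The remaining gap fraction is e^(−t/τ); 91% covered ⇒ e^(−t/τ) = 0.0900.
t = −τ ln(0.0900) = 0.06468 × 2.408 = 0.1558 yr.

0.156 yr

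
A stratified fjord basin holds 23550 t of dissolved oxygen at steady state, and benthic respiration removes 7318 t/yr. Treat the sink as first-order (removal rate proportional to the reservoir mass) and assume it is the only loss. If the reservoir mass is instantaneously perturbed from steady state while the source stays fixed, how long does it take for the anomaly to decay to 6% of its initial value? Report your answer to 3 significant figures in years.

9.05 yr

For a linear reservoir the anomaly decays as exp(−t/τ) with τ = M/F = 23550/7318 = 3.218 yr.
exp(−t/τ) = 0.06 ⇒ t = −τ ln(0.06) = 3.218 × 2.813 = 9.054 yr.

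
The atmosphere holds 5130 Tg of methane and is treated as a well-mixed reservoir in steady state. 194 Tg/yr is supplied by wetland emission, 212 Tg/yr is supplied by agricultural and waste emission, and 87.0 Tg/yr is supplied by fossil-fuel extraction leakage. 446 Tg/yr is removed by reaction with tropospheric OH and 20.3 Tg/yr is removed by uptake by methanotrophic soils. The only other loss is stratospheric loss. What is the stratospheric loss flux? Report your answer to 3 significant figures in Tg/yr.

At steady state ΣF_in = ΣF_out.
ΣF_in = 194 + 212 + 87.0 = 493.00 Tg/yr.
Stratospheric loss flux = ΣF_in − (446 + 20.3) = 493.00 − 466.3 = 26.70 Tg/yr.

26.7 Tg/yr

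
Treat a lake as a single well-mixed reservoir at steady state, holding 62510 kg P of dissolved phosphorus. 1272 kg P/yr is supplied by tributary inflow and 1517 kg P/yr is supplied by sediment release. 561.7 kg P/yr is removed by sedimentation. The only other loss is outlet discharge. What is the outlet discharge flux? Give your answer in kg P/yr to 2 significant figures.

2200 kg P/yr

At steady state ΣF_in = ΣF_out.
ΣF_in = 1272 + 1517 = 2789.0 kg P/yr.
Outlet discharge flux = ΣF_in − (561.7) = 2789.0 − 561.7 = 2227 kg P/yr.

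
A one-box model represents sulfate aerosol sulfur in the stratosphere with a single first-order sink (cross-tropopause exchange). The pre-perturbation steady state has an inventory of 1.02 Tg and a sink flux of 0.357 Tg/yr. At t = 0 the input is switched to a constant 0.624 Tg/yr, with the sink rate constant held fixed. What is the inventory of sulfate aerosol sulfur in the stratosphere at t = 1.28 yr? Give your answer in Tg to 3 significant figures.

1.30 Tg

τ = M₀/F₀ = 1.02/0.357 = 2.857 yr; rate constant k = 1/τ.
New steady state M_∞ = F₁/k = F₁·τ = 0.624 × 2.857 = 1.7829 Tg.
M(t) = M_∞ + (M₀ − M_∞)·e^(−t/τ); t/τ = 1.28/2.857 = 0.4480, so e^(−t/τ) = 0.6389.
M(t) = 1.7829 − 0.7629 × 0.6389 = 1.2955 Tg.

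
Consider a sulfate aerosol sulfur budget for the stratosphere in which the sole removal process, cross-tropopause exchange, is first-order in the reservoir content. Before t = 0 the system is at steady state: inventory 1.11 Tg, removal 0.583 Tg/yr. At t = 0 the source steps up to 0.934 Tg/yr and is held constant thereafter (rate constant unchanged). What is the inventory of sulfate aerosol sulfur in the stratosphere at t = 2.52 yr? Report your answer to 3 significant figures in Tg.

The sink rate constant is k = F₀/M₀ = 0.583/1.11 = 0.5252 yr⁻¹.
Solving dM/dt = F₁ − kM with M(0) = M₀ gives M(t) = F₁/k + (M₀ − F₁/k)·e^(−kt).
F₁/k = 0.934/0.5252 = 1.7783 Tg; kt = 0.5252 × 2.52 = 1.324, e^(−kt) = 0.2662.
M(2.52) = 1.7783 + (1.11 − 1.7783) × 0.2662 = 1.7783 − 0.1779 = 1.6004 Tg.

1.60 Tg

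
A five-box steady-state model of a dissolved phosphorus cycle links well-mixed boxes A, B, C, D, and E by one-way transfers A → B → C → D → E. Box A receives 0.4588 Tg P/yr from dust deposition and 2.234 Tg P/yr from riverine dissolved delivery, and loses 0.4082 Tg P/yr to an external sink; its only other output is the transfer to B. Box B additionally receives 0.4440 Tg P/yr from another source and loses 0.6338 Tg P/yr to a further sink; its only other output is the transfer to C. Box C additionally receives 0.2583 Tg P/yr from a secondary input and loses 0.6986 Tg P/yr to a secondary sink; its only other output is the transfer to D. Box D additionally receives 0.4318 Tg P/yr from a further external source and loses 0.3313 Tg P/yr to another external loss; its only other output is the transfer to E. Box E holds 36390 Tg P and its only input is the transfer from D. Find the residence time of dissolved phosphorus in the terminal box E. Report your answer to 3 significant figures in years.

20700 yr

Box A: F(A→B) = (0.4588 + 2.234) − 0.4082 = 2.2846 Tg P/yr.
Box B: F(B→C) = (2.2846 + 0.4440) − 0.6338 = 2.0948 Tg P/yr.
Box C: F(C→D) = (2.0948 + 0.2583) − 0.6986 = 1.6545 Tg P/yr.
Box D: F(D→E) = (1.6545 + 0.4318) − 0.3313 = 1.7550 Tg P/yr.
Box E throughput = its input = 1.7550 Tg P/yr; τ = 36390 / 1.7550 = 20740 yr.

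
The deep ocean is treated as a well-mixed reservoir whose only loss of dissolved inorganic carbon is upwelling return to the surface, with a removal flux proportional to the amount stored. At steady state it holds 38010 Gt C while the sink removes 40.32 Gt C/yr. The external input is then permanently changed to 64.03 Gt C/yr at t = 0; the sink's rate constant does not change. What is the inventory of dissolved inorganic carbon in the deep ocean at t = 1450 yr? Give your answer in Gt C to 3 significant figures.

Residence time τ = M₀/F₀ = 942.7 yr. The eventual steady state is M_∞ = M₀·(F₁/F₀) = 38010 × 64.03/40.32 = 60362 Gt C.
The anomaly ΔM(t) = M(t) − M_∞ decays as ΔM₀·e^(−t/τ) with ΔM₀ = 38010 − 60362 = −22350 Gt C.
At t = 1450 yr, e^(−t/τ) = e^(−1.538) = 0.2148, so ΔM = −4801 Gt C and M = 60362 − 4801 = 55561 Gt C.

55600 Gt C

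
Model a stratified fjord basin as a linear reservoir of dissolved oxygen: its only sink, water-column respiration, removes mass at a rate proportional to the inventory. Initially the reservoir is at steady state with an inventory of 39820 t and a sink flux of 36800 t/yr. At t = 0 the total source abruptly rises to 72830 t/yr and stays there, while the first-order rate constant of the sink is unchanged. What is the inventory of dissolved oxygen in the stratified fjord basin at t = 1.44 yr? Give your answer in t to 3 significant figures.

68500 t

τ = M₀/F₀ = 39820/36800 = 1.082 yr; rate constant k = 1/τ.
New steady state M_∞ = F₁/k = F₁·τ = 72830 × 1.082 = 78807 t.
M(t) = M_∞ + (M₀ − M_∞)·e^(−t/τ); t/τ = 1.44/1.082 = 1.331, so e^(−t/τ) = 0.2643.
M(t) = 78807 − 38990 × 0.2643 = 68504 t.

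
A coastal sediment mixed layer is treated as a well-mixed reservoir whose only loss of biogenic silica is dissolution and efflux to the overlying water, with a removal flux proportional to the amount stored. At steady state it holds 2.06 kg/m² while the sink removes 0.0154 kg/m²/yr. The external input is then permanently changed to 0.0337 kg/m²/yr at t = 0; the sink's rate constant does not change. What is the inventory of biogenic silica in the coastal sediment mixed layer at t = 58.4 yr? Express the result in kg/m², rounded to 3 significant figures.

τ = M₀/F₀ = 2.06/0.0154 = 133.8 yr; rate constant k = 1/τ.
New steady state M_∞ = F₁/k = F₁·τ = 0.0337 × 133.8 = 4.5079 kg/m².
M(t) = M_∞ + (M₀ − M_∞)·e^(−t/τ); t/τ = 58.4/133.8 = 0.4366, so e^(−t/τ) = 0.6462.
M(t) = 4.5079 − 2.448 × 0.6462 = 2.9260 kg/m².

2.93 kg/m²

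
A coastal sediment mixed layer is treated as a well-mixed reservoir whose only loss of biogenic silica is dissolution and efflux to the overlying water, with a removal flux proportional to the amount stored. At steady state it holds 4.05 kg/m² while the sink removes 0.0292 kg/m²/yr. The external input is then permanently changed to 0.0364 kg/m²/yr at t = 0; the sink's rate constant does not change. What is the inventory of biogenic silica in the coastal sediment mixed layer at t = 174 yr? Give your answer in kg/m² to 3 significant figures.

τ = M₀/F₀ = 4.05/0.0292 = 138.7 yr; rate constant k = 1/τ.
New steady state M_∞ = F₁/k = F₁·τ = 0.0364 × 138.7 = 5.0486 kg/m².
M(t) = M_∞ + (M₀ − M_∞)·e^(−t/τ); t/τ = 174/138.7 = 1.255, so e^(−t/τ) = 0.2852.
M(t) = 5.0486 − 0.9986 × 0.2852 = 4.7638 kg/m².

4.76 kg/m²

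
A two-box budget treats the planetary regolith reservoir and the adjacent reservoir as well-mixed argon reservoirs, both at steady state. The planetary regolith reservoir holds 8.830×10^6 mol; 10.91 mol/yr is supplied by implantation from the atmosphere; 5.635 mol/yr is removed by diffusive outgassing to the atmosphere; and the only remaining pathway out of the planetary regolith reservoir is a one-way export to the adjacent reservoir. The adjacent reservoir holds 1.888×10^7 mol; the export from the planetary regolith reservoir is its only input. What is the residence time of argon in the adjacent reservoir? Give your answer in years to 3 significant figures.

3.58×10^6 yr

Balance the planetary regolith reservoir: ΣF_in = 10.910 mol/yr.
Export to the adjacent reservoir = ΣF_in − (5.635) = 5.2750 mol/yr.
At steady state the output of the adjacent reservoir equals its input, 5.2750 mol/yr.
τ = M / F = 1.888×10^7 / 5.2750 = 3.579×10^6 yr.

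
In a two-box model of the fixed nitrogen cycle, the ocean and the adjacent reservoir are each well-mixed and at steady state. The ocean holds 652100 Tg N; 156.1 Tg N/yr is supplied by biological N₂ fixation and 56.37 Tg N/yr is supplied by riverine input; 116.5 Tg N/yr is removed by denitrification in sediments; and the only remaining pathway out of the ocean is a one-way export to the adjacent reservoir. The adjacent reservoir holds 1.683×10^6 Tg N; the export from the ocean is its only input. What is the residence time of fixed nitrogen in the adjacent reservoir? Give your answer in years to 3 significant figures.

Balance the ocean: ΣF_in = 156.1 + 56.37 = 212.47 Tg N/yr.
Export to the adjacent reservoir = ΣF_in − (116.5) = 95.970 Tg N/yr.
At steady state the output of the adjacent reservoir equals its input, 95.970 Tg N/yr.
τ = M / F = 1.683×10^6 / 95.970 = 17540 yr.

17500 yr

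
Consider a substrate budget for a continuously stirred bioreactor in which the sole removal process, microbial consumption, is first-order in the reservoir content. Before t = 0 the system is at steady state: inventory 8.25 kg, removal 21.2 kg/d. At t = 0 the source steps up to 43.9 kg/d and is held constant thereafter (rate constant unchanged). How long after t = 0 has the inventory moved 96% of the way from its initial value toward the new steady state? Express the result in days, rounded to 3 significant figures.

τ = M₀/F₀ = 8.25/21.2 = 0.3892 d.
The remaining gap fraction is e^(−t/τ); 96% covered ⇒ e^(−t/τ) = 0.0400.
t = −τ ln(0.0400) = 0.3892 × 3.219 = 1.253 d.

1.25 d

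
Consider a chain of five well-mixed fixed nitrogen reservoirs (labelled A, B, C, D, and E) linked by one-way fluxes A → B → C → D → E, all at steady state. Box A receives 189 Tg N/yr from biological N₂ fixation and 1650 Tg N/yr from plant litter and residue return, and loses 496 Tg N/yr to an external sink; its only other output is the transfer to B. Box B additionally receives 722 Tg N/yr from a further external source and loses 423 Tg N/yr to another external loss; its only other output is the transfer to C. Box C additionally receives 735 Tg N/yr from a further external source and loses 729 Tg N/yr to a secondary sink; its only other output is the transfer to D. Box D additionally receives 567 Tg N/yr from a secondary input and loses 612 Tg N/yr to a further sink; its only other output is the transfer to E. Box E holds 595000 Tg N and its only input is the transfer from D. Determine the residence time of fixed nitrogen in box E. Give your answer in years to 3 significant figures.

371 yr

Box A: F(A→B) = (189 + 1650) − 496 = 1343.0 Tg N/yr.
Box B: F(B→C) = (1343.0 + 722) − 423 = 1642.0 Tg N/yr.
Box C: F(C→D) = (1642.0 + 735) − 729 = 1648.0 Tg N/yr.
Box D: F(D→E) = (1648.0 + 567) − 612 = 1603.0 Tg N/yr.
Box E throughput = its input = 1603.0 Tg N/yr; τ = 595000 / 1603.0 = 371.2 yr.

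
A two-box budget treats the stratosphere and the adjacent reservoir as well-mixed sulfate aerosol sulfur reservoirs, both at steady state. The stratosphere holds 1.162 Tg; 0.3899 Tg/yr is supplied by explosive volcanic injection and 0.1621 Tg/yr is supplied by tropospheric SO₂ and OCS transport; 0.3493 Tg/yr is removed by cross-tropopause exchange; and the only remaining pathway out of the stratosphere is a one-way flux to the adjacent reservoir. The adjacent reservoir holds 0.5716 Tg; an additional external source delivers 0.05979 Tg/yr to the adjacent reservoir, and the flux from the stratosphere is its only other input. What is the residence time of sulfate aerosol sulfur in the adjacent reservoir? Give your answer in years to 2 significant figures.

2.2 yr

Balance the stratosphere: ΣF_in = 0.3899 + 0.1621 = 0.55200 Tg/yr.
Flux to the adjacent reservoir = ΣF_in − (0.3493) = 0.20270 Tg/yr.
Total input to the adjacent reservoir = 0.20270 + 0.05979 = 0.26249 Tg/yr; at steady state this equals its total output.
τ = M / F = 0.5716 / 0.26249 = 2.178 yr.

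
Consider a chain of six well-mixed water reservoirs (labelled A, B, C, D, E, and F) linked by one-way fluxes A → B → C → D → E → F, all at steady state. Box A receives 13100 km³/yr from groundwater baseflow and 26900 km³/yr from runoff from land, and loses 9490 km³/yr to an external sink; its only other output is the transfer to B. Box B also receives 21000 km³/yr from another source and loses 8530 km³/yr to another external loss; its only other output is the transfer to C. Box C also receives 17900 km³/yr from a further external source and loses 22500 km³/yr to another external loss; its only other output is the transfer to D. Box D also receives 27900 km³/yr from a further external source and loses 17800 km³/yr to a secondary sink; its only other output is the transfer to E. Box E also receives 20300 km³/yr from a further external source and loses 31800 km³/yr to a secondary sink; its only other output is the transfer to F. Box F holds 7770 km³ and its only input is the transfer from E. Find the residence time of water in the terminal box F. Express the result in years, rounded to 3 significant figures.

0.210 yr

Box A: F(A→B) = (13100 + 26900) − 9490 = 30510 km³/yr.
Box B: F(B→C) = (30510 + 21000) − 8530 = 42980 km³/yr.
Box C: F(C→D) = (42980 + 17900) − 22500 = 38380 km³/yr.
Box D: F(D→E) = (38380 + 27900) − 17800 = 48480 km³/yr.
Box E: F(E→F) = (48480 + 20300) − 31800 = 36980 km³/yr.
Box F throughput = its input = 36980 km³/yr; τ = 7770 / 36980 = 0.2101 yr.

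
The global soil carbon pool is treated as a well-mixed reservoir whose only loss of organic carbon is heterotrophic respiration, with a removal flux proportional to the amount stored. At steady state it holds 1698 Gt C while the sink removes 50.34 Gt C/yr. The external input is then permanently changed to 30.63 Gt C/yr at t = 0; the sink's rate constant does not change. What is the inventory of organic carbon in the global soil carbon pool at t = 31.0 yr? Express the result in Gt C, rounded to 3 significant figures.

τ = M₀/F₀ = 1698/50.34 = 33.73 yr; rate constant k = 1/τ.
New steady state M_∞ = F₁/k = F₁·τ = 30.63 × 33.73 = 1033.2 Gt C.
M(t) = M_∞ + (M₀ − M_∞)·e^(−t/τ); t/τ = 31.0/33.73 = 0.9190, so e^(−t/τ) = 0.3989.
M(t) = 1033.2 + 664.8 × 0.3989 = 1298.4 Gt C.

1300 Gt C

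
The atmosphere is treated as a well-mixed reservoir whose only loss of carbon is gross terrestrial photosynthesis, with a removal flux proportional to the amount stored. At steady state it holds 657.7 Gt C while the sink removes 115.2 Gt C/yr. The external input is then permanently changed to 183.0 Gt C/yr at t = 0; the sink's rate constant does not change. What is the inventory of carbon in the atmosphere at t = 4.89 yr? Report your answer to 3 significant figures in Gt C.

880 Gt C

Residence time τ = M₀/F₀ = 5.709 yr. The eventual steady state is M_∞ = M₀·(F₁/F₀) = 657.7 × 183.0/115.2 = 1044.8 Gt C.
The anomaly ΔM(t) = M(t) − M_∞ decays as ΔM₀·e^(−t/τ) with ΔM₀ = 657.7 − 1044.8 = −387.1 Gt C.
At t = 4.89 yr, e^(−t/τ) = e^(−0.8565) = 0.4246, so ΔM = −164.4 Gt C and M = 1044.8 − 164.4 = 880.41 Gt C.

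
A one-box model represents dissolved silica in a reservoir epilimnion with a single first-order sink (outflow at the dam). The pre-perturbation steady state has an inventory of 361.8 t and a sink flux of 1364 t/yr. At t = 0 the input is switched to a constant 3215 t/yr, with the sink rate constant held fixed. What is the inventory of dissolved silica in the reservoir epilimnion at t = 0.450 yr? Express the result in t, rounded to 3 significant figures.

763 t

The sink rate constant is k = F₀/M₀ = 1364/361.8 = 3.770 yr⁻¹.
Solving dM/dt = F₁ − kM with M(0) = M₀ gives M(t) = F₁/k + (M₀ − F₁/k)·e^(−kt).
F₁/k = 3215/3.770 = 852.78 t; kt = 3.770 × 0.450 = 1.697, e^(−kt) = 0.1833.
M(0.450) = 852.78 + (361.8 − 852.78) × 0.1833 = 852.78 − 90.01 = 762.77 t.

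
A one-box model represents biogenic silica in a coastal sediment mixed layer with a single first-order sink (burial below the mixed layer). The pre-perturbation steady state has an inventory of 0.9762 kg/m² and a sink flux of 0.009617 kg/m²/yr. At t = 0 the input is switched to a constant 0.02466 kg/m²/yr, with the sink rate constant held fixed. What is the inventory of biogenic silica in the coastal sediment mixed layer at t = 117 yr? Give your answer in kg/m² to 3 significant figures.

τ = M₀/F₀ = 0.9762/0.009617 = 101.5 yr; rate constant k = 1/τ.
New steady state M_∞ = F₁/k = F₁·τ = 0.02466 × 101.5 = 2.5032 kg/m².
M(t) = M_∞ + (M₀ − M_∞)·e^(−t/τ); t/τ = 117/101.5 = 1.153, so e^(−t/τ) = 0.3158.
M(t) = 2.5032 − 1.527 × 0.3158 = 2.0209 kg/m².

2.02 kg/m²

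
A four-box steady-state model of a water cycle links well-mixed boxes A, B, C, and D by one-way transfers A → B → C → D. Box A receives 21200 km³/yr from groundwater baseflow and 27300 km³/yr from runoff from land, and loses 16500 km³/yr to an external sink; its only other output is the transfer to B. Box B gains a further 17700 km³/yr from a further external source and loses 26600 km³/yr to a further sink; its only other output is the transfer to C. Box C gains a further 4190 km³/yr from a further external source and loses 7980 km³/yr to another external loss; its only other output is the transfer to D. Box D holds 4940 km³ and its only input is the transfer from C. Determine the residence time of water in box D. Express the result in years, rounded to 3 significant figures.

Box A: F(A→B) = (21200 + 27300) − 16500 = 32000 km³/yr.
Box B: F(B→C) = (32000 + 17700) − 26600 = 23100 km³/yr.
Box C: F(C→D) = (23100 + 4190) − 7980 = 19310 km³/yr.
Box D throughput = its input = 19310 km³/yr; τ = 4940 / 19310 = 0.2558 yr.

0.256 yr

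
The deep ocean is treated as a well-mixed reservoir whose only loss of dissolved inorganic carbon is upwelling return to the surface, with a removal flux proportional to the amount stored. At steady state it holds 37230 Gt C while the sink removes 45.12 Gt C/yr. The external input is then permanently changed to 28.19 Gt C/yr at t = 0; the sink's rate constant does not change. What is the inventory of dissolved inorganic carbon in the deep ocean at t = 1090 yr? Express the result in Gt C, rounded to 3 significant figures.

27000 Gt C

Residence time τ = M₀/F₀ = 825.1 yr. The eventual steady state is M_∞ = M₀·(F₁/F₀) = 37230 × 28.19/45.12 = 23260 Gt C.
The anomaly ΔM(t) = M(t) − M_∞ decays as ΔM₀·e^(−t/τ) with ΔM₀ = 37230 − 23260 = 13970 Gt C.
At t = 1090 yr, e^(−t/τ) = e^(−1.321) = 0.2669, so ΔM = 3728 Gt C and M = 23260 + 3728 = 26989 Gt C.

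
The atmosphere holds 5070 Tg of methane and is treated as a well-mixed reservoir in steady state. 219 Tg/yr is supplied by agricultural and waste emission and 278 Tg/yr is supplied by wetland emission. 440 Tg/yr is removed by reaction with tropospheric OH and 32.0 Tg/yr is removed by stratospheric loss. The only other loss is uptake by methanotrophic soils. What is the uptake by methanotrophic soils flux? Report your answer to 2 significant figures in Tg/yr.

25 Tg/yr

At steady state ΣF_in = ΣF_out.
ΣF_in = 219 + 278 = 497.00 Tg/yr.
Uptake by methanotrophic soils flux = ΣF_in − (440 + 32.0) = 497.00 − 472.0 = 25.00 Tg/yr.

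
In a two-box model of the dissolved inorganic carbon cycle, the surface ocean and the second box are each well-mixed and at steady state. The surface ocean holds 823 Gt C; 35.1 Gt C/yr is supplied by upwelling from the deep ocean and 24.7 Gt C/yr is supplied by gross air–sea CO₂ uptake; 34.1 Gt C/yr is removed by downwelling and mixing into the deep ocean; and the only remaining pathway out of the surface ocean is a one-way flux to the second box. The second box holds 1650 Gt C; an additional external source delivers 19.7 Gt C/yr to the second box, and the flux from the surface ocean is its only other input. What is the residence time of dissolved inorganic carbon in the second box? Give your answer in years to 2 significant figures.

Balance the surface ocean: ΣF_in = 35.1 + 24.7 = 59.800 Gt C/yr.
Flux to the second box = ΣF_in − (34.1) = 25.700 Gt C/yr.
Total input to the second box = 25.700 + 19.7 = 45.400 Gt C/yr; at steady state this equals its total output.
τ = M / F = 1650 / 45.400 = 36.34 yr.

36 yr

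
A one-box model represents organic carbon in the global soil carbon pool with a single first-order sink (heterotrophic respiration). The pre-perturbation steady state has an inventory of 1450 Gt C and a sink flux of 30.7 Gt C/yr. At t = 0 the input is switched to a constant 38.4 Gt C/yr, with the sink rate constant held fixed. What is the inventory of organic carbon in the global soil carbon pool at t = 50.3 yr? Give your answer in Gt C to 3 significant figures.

Residence time τ = M₀/F₀ = 47.23 yr. The eventual steady state is M_∞ = M₀·(F₁/F₀) = 1450 × 38.4/30.7 = 1813.7 Gt C.
The anomaly ΔM(t) = M(t) − M_∞ decays as ΔM₀·e^(−t/τ) with ΔM₀ = 1450 − 1813.7 = −363.7 Gt C.
At t = 50.3 yr, e^(−t/τ) = e^(−1.065) = 0.3447, so ΔM = −125.4 Gt C and M = 1813.7 − 125.4 = 1688.3 Gt C.

1690 Gt C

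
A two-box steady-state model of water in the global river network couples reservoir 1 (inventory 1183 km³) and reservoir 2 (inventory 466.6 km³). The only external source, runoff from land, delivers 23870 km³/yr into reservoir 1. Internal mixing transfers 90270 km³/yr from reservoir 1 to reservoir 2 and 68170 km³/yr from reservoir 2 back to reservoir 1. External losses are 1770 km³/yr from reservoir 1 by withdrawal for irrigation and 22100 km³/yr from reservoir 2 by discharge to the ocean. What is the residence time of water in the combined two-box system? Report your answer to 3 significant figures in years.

0.0691 yr

Treat the two boxes together as one reservoir: the mixing fluxes between them are internal recycling, so τ = ΣM / Σ(external losses).
M_total = 1183 + 466.6 = 1649.6 km³.
ΣF_external_out = 1770 + 22100 = 23870 km³/yr.
τ = M_total / ΣF_ext = 1649.6 / 23870 = 0.06911 yr.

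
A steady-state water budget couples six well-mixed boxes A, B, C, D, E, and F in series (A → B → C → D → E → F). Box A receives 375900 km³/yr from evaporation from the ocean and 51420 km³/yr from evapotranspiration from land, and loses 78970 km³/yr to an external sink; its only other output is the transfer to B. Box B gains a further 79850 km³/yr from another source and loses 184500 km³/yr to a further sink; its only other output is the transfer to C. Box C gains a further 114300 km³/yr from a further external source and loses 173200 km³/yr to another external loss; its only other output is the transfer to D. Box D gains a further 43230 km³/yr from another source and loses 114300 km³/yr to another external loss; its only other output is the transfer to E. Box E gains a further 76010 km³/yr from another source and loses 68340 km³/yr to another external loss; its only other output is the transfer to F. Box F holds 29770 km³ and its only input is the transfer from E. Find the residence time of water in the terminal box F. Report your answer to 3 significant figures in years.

Box A: F(A→B) = (375900 + 51420) − 78970 = 348350 km³/yr.
Box B: F(B→C) = (348350 + 79850) − 184500 = 243700 km³/yr.
Box C: F(C→D) = (243700 + 114300) − 173200 = 184800 km³/yr.
Box D: F(D→E) = (184800 + 43230) − 114300 = 113730 km³/yr.
Box E: F(E→F) = (113730 + 76010) − 68340 = 121400 km³/yr.
Box F throughput = its input = 121400 km³/yr; τ = 29770 / 121400 = 0.2452 yr.

0.245 yr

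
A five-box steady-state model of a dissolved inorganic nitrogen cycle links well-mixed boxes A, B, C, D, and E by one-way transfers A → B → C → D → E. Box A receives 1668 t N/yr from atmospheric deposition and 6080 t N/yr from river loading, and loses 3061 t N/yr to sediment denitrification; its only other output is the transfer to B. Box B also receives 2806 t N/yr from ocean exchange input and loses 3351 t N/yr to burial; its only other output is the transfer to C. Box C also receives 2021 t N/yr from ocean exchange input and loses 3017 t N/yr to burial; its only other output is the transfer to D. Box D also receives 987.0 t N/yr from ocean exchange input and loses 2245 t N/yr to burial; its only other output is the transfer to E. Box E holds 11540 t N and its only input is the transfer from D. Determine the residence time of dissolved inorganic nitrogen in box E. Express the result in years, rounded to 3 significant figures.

6.11 yr

Box A: F(A→B) = (1668 + 6080) − 3061 = 4687.0 t N/yr.
Box B: F(B→C) = (4687.0 + 2806) − 3351 = 4142.0 t N/yr.
Box C: F(C→D) = (4142.0 + 2021) − 3017 = 3146.0 t N/yr.
Box D: F(D→E) = (3146.0 + 987.0) − 2245 = 1888.0 t N/yr.
Box E throughput = its input = 1888.0 t N/yr; τ = 11540 / 1888.0 = 6.112 yr.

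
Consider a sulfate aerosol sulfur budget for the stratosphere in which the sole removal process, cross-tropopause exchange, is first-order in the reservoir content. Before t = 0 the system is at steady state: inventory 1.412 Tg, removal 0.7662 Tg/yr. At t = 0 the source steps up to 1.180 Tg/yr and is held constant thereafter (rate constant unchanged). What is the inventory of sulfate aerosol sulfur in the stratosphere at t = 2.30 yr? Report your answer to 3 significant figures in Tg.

1.96 Tg

Residence time τ = M₀/F₀ = 1.843 yr. The eventual steady state is M_∞ = M₀·(F₁/F₀) = 1.412 × 1.180/0.7662 = 2.1746 Tg.
The anomaly ΔM(t) = M(t) − M_∞ decays as ΔM₀·e^(−t/τ) with ΔM₀ = 1.412 − 2.1746 = −0.7626 Tg.
At t = 2.30 yr, e^(−t/τ) = e^(−1.248) = 0.2871, so ΔM = −0.2189 Tg and M = 2.1746 − 0.2189 = 1.9557 Tg.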